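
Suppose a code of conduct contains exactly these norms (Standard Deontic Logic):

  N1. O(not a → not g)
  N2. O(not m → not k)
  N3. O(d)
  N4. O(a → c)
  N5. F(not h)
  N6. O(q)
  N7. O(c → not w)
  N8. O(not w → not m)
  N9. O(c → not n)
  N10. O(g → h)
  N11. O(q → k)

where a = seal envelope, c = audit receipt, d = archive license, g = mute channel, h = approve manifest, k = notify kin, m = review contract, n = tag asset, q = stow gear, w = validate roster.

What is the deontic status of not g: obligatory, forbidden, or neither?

Obligatory

Premise 6 states O(q) outright.
Applying K to premise 11 (O(q → k)) and O(q) yields O(k).
Premise 2, O(not m → not k), contraposes to O(k → m); with O(k) we get O(m).
The contrapositive of premise 8 (O(not w → not m)) is O(m → w), and O(m) is already established, so O(w).
Premise 7 is O(c → not w); contrapositively O(w → not c). Since O(w) holds, K gives O(not c).
The contrapositive of premise 4 (O(a → c)) is O(not c → not a), and O(not c) is already established, so O(not a).
Premise 1 is O(not a → not g); since O(not a), deontic closure gives O(not g).
Premises 3, 5, 9, 10 do not contribute to this derivation.
Hence not g is obligatory.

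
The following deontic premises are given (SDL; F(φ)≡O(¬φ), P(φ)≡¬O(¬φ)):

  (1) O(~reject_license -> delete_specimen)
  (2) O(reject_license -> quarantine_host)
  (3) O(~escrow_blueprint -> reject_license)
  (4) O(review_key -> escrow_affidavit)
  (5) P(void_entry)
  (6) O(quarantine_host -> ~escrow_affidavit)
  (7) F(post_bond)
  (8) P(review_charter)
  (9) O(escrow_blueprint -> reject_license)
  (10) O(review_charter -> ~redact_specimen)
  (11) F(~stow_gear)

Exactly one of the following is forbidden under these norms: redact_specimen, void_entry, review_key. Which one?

Premises 9 and 3 are O(escrow_blueprint -> reject_license) and O(~escrow_blueprint -> reject_license); every ideal world satisfies escrow_blueprint or ~escrow_blueprint, so in either case reject_license holds — hence O(reject_license).
Applying K to premise 2 (O(reject_license -> quarantine_host)) and O(reject_license) yields O(quarantine_host).
Premise 6 is O(quarantine_host -> ~escrow_affidavit); since O(quarantine_host), deontic closure gives O(~escrow_affidavit).
The contrapositive of premise 4 (O(review_key -> escrow_affidavit)) is O(~escrow_affidavit -> ~review_key), and O(~escrow_affidavit) is already established, so O(~review_key).
So O(~review_key) holds, i.e. review_key is forbidden. None of the other listed options is forbidden under the premises.

review_key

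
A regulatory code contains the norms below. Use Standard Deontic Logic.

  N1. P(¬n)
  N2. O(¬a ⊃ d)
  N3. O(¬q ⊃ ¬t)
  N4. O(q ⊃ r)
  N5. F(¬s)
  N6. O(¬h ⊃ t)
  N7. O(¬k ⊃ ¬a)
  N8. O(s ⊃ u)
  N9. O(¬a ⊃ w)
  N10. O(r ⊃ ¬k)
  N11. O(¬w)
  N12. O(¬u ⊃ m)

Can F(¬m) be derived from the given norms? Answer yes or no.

Premise 12 is O(¬u ⊃ m), but O(¬u) is not derivable from the premises, so it does not yield O(m).
No other premise forces O(m). An ideal world satisfying every premise can still have ¬m true, so F(¬m) is not derivable.

No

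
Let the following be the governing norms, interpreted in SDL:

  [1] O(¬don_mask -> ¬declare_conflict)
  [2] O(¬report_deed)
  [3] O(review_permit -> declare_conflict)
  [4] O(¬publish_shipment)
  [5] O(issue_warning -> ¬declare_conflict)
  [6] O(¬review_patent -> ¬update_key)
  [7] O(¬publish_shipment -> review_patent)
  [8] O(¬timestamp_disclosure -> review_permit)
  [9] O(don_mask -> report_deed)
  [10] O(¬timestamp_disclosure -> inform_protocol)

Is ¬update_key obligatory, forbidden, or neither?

Neither

Premise 6 is O(¬review_patent -> ¬update_key), but O(¬review_patent) is not derivable from the premises, so it does not yield O(¬update_key).
No premise or chain of K-axiom applications forces O(¬update_key), and none forces O(update_key). So ¬update_key is neither obligatory nor forbidden under these norms.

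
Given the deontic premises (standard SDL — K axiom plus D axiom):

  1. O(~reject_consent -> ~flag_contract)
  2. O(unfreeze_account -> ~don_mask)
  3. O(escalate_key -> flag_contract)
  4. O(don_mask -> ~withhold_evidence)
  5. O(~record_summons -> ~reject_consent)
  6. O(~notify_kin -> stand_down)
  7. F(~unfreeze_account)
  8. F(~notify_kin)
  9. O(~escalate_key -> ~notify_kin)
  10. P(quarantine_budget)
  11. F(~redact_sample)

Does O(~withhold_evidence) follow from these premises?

No

Premise 4 is O(don_mask -> ~withhold_evidence), but O(don_mask) is not derivable from the premises, so it does not yield O(~withhold_evidence).
No other premise forces O(~withhold_evidence). An ideal world satisfying every premise can still have ~withhold_evidence false, so O(~withhold_evidence) is not derivable.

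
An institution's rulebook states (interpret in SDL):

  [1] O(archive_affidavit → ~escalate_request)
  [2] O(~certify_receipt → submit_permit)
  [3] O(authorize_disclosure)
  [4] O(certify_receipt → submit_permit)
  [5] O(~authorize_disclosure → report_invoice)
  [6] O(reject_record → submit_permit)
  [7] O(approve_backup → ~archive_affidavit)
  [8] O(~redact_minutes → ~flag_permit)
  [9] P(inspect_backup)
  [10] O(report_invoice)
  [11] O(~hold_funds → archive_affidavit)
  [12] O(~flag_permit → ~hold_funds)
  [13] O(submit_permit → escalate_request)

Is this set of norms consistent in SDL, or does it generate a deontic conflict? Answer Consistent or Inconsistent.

Premise 5 is O(~authorize_disclosure → report_invoice); even if O(report_invoice) held, inferring O(~authorize_disclosure) would be affirming the consequent — invalid.
So O(~authorize_disclosure) is not derivable, and the apparent clash with O(authorize_disclosure) does not arise.
A world satisfying every obligation exists (e.g. approve_backup=false, archive_affidavit=false, authorize_disclosure=true, certify_receipt=false, escalate_request=true, flag_permit=true, hold_funds=true, inspect_backup=false, redact_minutes=true, reject_record=false, report_invoice=true, submit_permit=true); no atom is both obligatory and forbidden, so the set is consistent.

Consistent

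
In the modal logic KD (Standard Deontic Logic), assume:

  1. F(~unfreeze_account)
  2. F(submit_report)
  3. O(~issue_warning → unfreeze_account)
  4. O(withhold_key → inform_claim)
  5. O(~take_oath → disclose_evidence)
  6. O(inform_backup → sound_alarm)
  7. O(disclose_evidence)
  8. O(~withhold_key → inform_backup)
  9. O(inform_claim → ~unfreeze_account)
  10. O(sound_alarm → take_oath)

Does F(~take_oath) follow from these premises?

F(~unfreeze_account) at premise 1 means O(unfreeze_account).
Premise 9 is O(inform_claim → ~unfreeze_account); contrapositively O(unfreeze_account → ~inform_claim). Since O(unfreeze_account) holds, K gives O(~inform_claim).
Premise 4, O(withhold_key → inform_claim), contraposes to O(~inform_claim → ~withhold_key); with O(~inform_claim) we get O(~withhold_key).
Premise 8 is O(~withhold_key → inform_backup); since O(~withhold_key), deontic closure gives O(inform_backup).
Premise 6 is O(inform_backup → sound_alarm); since O(inform_backup), deontic closure gives O(sound_alarm).
From O(sound_alarm) and premise 10, O(sound_alarm → take_oath), we obtain O(take_oath).
Premises 2, 3, 5, 7 do not contribute to this derivation.
So O(take_oath) holds, i.e. F(~take_oath). The claim follows.

Yes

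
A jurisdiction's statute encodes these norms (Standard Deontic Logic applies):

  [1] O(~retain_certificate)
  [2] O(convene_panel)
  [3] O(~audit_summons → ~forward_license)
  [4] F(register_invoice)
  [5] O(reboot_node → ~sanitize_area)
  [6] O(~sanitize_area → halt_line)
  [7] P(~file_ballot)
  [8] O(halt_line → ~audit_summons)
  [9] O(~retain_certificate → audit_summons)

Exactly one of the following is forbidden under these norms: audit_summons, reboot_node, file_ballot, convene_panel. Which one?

reboot_node

Premise 1 states O(~retain_certificate) outright.
Premise 9 is O(~retain_certificate → audit_summons); since O(~retain_certificate), deontic closure gives O(audit_summons).
Premise 8, O(halt_line → ~audit_summons), contraposes to O(audit_summons → ~halt_line); with O(audit_summons) we get O(~halt_line).
Premise 6, O(~sanitize_area → halt_line), contraposes to O(~halt_line → sanitize_area); with O(~halt_line) we get O(sanitize_area).
Premise 5 is O(reboot_node → ~sanitize_area); contrapositively O(sanitize_area → ~reboot_node). Since O(sanitize_area) holds, K gives O(~reboot_node).
So O(~reboot_node) holds, i.e. reboot_node is forbidden. None of the other listed options is forbidden under the premises.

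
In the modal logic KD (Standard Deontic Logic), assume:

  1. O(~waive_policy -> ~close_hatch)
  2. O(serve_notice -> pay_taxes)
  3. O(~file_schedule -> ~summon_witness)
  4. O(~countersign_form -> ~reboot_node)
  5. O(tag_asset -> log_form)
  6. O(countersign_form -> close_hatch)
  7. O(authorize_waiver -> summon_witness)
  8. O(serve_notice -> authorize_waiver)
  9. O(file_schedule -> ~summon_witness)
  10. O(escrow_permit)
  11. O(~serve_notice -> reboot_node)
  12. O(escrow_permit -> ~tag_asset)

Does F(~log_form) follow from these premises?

No

Premise 5 is O(tag_asset -> log_form), but O(tag_asset) is not derivable from the premises, so it does not yield O(log_form).
No other premise forces O(log_form). An ideal world satisfying every premise can still have ~log_form true, so F(~log_form) is not derivable.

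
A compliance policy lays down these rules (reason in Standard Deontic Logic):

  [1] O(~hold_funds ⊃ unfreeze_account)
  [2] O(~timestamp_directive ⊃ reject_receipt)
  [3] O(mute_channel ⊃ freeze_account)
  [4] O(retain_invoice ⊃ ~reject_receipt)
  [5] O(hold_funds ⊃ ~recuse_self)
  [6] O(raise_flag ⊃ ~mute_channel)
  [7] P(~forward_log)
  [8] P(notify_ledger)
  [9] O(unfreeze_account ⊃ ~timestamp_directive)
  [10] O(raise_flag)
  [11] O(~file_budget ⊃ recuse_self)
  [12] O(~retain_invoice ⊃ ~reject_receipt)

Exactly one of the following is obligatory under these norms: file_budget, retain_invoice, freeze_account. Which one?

file_budget

By case analysis on retain_invoice: premise 4 gives O(retain_invoice ⊃ ~reject_receipt) and premise 12 gives O(~retain_invoice ⊃ ~reject_receipt), so O(~reject_receipt) either way.
Premise 2 is O(~timestamp_directive ⊃ reject_receipt); contrapositively O(~reject_receipt ⊃ timestamp_directive). Since O(~reject_receipt) holds, K gives O(timestamp_directive).
The contrapositive of premise 9 (O(unfreeze_account ⊃ ~timestamp_directive)) is O(timestamp_directive ⊃ ~unfreeze_account), and O(timestamp_directive) is already established, so O(~unfreeze_account).
Premise 1, O(~hold_funds ⊃ unfreeze_account), contraposes to O(~unfreeze_account ⊃ hold_funds); with O(~unfreeze_account) we get O(hold_funds).
Premise 5 is O(hold_funds ⊃ ~recuse_self); since O(hold_funds), deontic closure gives O(~recuse_self).
Premise 11 is O(~file_budget ⊃ recuse_self); contrapositively O(~recuse_self ⊃ file_budget). Since O(~recuse_self) holds, K gives O(file_budget).
So O(file_budget) holds — file_budget is obligatory. None of the other listed options is made obligatory by any chain of premises.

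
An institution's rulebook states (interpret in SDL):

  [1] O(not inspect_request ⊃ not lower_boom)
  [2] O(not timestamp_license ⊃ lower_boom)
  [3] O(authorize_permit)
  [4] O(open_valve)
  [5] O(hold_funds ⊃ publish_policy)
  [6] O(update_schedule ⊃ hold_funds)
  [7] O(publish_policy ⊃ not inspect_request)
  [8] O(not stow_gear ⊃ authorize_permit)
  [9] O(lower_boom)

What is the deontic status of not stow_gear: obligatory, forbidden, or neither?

Premise 8 is O(not stow_gear ⊃ authorize_permit); even if O(authorize_permit) held, inferring O(not stow_gear) would be affirming the consequent — invalid.
No premise or chain of K-axiom applications forces O(not stow_gear), and none forces O(stow_gear). So not stow_gear is neither obligatory nor forbidden under these norms.

Neither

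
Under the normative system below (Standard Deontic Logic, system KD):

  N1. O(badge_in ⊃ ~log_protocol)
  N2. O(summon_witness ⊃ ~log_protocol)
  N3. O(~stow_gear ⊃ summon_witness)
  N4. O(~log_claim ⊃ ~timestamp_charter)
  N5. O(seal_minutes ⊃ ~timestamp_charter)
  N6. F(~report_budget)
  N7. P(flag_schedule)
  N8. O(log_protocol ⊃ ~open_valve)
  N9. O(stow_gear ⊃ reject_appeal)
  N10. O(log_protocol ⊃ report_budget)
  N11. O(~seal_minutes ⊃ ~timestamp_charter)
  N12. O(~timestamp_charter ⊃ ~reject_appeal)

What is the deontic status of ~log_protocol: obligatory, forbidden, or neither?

Premises 5 and 11 are O(seal_minutes ⊃ ~timestamp_charter) and O(~seal_minutes ⊃ ~timestamp_charter); every ideal world satisfies seal_minutes or ~seal_minutes, so in either case ~timestamp_charter holds — hence O(~timestamp_charter).
From O(~timestamp_charter) and premise 12, O(~timestamp_charter ⊃ ~reject_appeal), we obtain O(~reject_appeal).
The contrapositive of premise 9 (O(stow_gear ⊃ reject_appeal)) is O(~reject_appeal ⊃ ~stow_gear), and O(~reject_appeal) is already established, so O(~stow_gear).
With premise 3, O(~stow_gear ⊃ summon_witness), the K-axiom yields O(summon_witness).
Premise 2 is O(summon_witness ⊃ ~log_protocol); since O(summon_witness), deontic closure gives O(~log_protocol).
Premises 1, 4, 6, 7, 8, 10 do not contribute to this derivation.
Hence ~log_protocol is obligatory.

Obligatory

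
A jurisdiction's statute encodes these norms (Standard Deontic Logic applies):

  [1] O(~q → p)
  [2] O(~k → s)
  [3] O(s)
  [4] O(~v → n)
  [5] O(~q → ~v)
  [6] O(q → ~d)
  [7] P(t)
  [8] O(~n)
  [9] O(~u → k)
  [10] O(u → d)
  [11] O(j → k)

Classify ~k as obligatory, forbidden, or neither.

Forbidden

Premise 8 gives O(~n).
Premise 4, O(~v → n), contraposes to O(~n → v); with O(~n) we get O(v).
Premise 5, O(~q → ~v), contraposes to O(v → q); with O(v) we get O(q).
From O(q) and premise 6, O(q → ~d), we obtain O(~d).
Premise 10 is O(u → d); contrapositively O(~d → ~u). Since O(~d) holds, K gives O(~u).
From O(~u) and premise 9, O(~u → k), we obtain O(k).
Premises 1, 2, 3, 7, 11 do not contribute to this derivation.
Thus O(k), which is F(~k): ~k is forbidden.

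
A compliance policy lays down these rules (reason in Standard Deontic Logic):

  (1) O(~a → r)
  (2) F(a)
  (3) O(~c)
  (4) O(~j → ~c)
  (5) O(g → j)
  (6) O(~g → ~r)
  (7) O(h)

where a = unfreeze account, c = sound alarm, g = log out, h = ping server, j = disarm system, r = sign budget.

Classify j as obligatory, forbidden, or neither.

Obligatory

F(a) at premise 2 means O(~a).
From O(~a) and premise 1, O(~a → r), we obtain O(r).
The contrapositive of premise 6 (O(~g → ~r)) is O(r → g), and O(r) is already established, so O(g).
From O(g) and premise 5, O(g → j), we obtain O(j).
Premises 3, 4, 7 do not contribute to this derivation.
Hence j is obligatory.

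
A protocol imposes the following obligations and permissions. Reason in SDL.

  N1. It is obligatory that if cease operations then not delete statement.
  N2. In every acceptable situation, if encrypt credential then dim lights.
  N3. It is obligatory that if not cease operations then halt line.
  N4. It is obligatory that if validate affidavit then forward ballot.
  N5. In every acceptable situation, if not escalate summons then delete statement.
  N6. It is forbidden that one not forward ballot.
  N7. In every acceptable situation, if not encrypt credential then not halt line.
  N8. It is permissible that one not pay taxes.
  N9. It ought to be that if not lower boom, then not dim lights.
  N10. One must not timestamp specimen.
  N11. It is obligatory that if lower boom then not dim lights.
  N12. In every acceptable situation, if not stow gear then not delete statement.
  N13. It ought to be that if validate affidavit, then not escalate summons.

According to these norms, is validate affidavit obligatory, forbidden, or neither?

By case analysis on lower_boom: premise 11 gives O(lower_boom → ¬dim_lights) and premise 9 gives O(¬lower_boom → ¬dim_lights), so O(¬dim_lights) either way.
The contrapositive of premise 2 (O(encrypt_credential → dim_lights)) is O(¬dim_lights → ¬encrypt_credential), and O(¬dim_lights) is already established, so O(¬encrypt_credential).
With premise 7, O(¬encrypt_credential → ¬halt_line), the K-axiom yields O(¬halt_line).
The contrapositive of premise 3 (O(¬cease_operations → halt_line)) is O(¬halt_line → cease_operations), and O(¬halt_line) is already established, so O(cease_operations).
Premise 1 is O(cease_operations → ¬delete_statement); since O(cease_operations), deontic closure gives O(¬delete_statement).
Premise 5 is O(¬escalate_summons → delete_statement); contrapositively O(¬delete_statement → escalate_summons). Since O(¬delete_statement) holds, K gives O(escalate_summons).
Premise 13, O(validate_affidavit → ¬escalate_summons), contraposes to O(escalate_summons → ¬validate_affidavit); with O(escalate_summons) we get O(¬validate_affidavit).
Premises 4, 6, 8, 10, 12 do not contribute to this derivation.
Thus O(¬validate_affidavit), which is F(validate_affidavit): validate_affidavit is forbidden.

Forbidden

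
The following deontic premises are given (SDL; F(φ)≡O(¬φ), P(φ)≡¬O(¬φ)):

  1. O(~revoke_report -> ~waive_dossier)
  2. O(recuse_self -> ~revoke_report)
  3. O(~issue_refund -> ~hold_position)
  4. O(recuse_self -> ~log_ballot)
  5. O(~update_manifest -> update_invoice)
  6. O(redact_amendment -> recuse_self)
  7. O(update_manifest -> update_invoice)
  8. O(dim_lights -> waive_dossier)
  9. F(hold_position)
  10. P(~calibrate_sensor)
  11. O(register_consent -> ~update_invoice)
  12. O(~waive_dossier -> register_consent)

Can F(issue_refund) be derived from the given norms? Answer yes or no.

Premise 3 is O(~issue_refund -> ~hold_position); even if O(~hold_position) held, inferring O(~issue_refund) would be affirming the consequent — invalid.
No other premise forces O(~issue_refund). An ideal world satisfying every premise can still have issue_refund true, so F(issue_refund) is not derivable.

No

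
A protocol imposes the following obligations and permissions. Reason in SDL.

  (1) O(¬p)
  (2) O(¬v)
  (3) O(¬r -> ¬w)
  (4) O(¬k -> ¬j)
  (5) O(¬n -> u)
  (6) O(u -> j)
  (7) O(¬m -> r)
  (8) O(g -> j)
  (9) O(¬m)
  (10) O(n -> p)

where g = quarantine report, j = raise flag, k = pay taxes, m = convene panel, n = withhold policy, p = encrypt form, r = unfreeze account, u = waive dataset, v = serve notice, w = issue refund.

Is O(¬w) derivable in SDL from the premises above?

No

Premise 3 is O(¬r -> ¬w), but O(¬r) is not derivable from the premises, so it does not yield O(¬w).
No other premise forces O(¬w). An ideal world satisfying every premise can still have ¬w false, so O(¬w) is not derivable.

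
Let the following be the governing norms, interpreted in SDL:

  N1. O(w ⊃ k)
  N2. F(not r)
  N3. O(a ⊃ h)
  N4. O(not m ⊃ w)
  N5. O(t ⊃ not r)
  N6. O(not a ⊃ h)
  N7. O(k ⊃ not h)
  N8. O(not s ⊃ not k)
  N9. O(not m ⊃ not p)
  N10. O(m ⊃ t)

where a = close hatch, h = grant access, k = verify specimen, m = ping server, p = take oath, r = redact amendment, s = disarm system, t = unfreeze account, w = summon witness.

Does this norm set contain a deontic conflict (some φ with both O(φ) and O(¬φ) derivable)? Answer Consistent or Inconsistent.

Inconsistent

By case analysis on a: premise 3 gives O(a ⊃ h) and premise 6 gives O(not a ⊃ h), so O(h) either way.
Premise 7, O(k ⊃ not h), contraposes to O(h ⊃ not k); with O(h) we get O(not k).
Premise 1 is O(w ⊃ k); contrapositively O(not k ⊃ not w). Since O(not k) holds, K gives O(not w).
Premise 4, O(not m ⊃ w), contraposes to O(not w ⊃ m); with O(not w) we get O(m).
From O(m) and premise 10, O(m ⊃ t), we obtain O(t).
Premise 5 is O(t ⊃ not r); since O(t), deontic closure gives O(not r).
Yet premise 2 is F(not r), i.e. O(r).
We now have both O(not r) and O(r) — r is simultaneously obligatory and forbidden, violating the D-axiom.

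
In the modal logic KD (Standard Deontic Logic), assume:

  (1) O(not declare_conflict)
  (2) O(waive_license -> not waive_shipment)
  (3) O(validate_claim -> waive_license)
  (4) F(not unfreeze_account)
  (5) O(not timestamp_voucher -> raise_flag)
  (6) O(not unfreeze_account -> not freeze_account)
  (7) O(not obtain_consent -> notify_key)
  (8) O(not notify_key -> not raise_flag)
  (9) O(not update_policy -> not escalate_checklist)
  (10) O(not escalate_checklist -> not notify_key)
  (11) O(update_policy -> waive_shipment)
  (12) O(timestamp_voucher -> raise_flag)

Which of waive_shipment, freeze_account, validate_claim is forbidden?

validate_claim

By case analysis on timestamp_voucher: premise 12 gives O(timestamp_voucher -> raise_flag) and premise 5 gives O(not timestamp_voucher -> raise_flag), so O(raise_flag) either way.
The contrapositive of premise 8 (O(not notify_key -> not raise_flag)) is O(raise_flag -> notify_key), and O(raise_flag) is already established, so O(notify_key).
Premise 10, O(not escalate_checklist -> not notify_key), contraposes to O(notify_key -> escalate_checklist); with O(notify_key) we get O(escalate_checklist).
Premise 9, O(not update_policy -> not escalate_checklist), contraposes to O(escalate_checklist -> update_policy); with O(escalate_checklist) we get O(update_policy).
Premise 11 is O(update_policy -> waive_shipment); since O(update_policy), deontic closure gives O(waive_shipment).
Premise 2, O(waive_license -> not waive_shipment), contraposes to O(waive_shipment -> not waive_license); with O(waive_shipment) we get O(not waive_license).
Premise 3, O(validate_claim -> waive_license), contraposes to O(not waive_license -> not validate_claim); with O(not waive_license) we get O(not validate_claim).
So O(not validate_claim) holds, i.e. validate_claim is forbidden. None of the other listed options is forbidden under the premises.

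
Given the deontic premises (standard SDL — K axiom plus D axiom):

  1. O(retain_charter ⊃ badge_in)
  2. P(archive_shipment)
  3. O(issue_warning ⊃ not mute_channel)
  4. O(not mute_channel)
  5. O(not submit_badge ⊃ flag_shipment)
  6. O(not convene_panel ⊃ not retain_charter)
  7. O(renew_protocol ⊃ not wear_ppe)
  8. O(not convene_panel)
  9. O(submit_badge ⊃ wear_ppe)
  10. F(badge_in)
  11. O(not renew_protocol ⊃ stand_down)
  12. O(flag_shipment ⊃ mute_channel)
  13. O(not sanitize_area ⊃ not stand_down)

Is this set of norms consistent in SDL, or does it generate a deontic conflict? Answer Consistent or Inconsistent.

Consistent

Premise 1 is O(retain_charter ⊃ badge_in), but O(retain_charter) is not derivable from the premises, so it does not yield O(badge_in).
So O(badge_in) is not derivable, and the apparent clash with O(not badge_in) does not arise.
A world satisfying every obligation exists (e.g. archive_shipment=false, badge_in=false, convene_panel=false, flag_shipment=false, issue_warning=false, mute_channel=false, renew_protocol=false, retain_charter=false, sanitize_area=true, stand_down=true, submit_badge=true, wear_ppe=true); no atom is both obligatory and forbidden, so the set is consistent.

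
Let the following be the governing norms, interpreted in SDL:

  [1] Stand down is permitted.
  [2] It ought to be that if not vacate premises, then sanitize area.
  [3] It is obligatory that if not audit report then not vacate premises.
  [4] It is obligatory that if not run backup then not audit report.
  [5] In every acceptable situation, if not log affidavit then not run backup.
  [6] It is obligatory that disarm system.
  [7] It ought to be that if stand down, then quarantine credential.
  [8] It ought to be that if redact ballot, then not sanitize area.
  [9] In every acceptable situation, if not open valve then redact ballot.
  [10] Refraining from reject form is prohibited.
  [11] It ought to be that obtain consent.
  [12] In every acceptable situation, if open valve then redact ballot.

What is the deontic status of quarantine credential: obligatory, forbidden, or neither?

Premise 7 is O(stand_down → quarantine_credential), but O(stand_down) is not derivable from the premises (the permission P(stand_down) asserts only ¬O(¬stand_down), not O(stand_down)), so it does not yield O(quarantine_credential).
No premise or chain of K-axiom applications forces O(quarantine_credential), and none forces O(¬quarantine_credential). So quarantine_credential is neither obligatory nor forbidden under these norms.

Neither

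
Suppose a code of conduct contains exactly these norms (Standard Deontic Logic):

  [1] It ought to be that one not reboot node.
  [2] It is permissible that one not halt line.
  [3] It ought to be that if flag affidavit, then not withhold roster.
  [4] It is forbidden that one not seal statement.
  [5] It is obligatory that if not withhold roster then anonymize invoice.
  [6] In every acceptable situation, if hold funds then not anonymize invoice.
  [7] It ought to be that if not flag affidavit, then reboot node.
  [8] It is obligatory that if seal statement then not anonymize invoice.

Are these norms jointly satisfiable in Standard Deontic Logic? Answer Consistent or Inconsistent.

Inconsistent

Premise 4 is F(¬seal_statement), i.e. O(seal_statement).
With premise 8, O(seal_statement → ¬anonymize_invoice), the K-axiom yields O(¬anonymize_invoice).
The contrapositive of premise 5 (O(¬withhold_roster → anonymize_invoice)) is O(¬anonymize_invoice → withhold_roster), and O(¬anonymize_invoice) is already established, so O(withhold_roster).
The contrapositive of premise 3 (O(flag_affidavit → ¬withhold_roster)) is O(withhold_roster → ¬flag_affidavit), and O(withhold_roster) is already established, so O(¬flag_affidavit).
Premise 7 is O(¬flag_affidavit → reboot_node); since O(¬flag_affidavit), deontic closure gives O(reboot_node).
But premise 1 directly asserts O(¬reboot_node).
We now have both O(reboot_node) and O(¬reboot_node) — reboot_node is simultaneously obligatory and forbidden, violating the D-axiom.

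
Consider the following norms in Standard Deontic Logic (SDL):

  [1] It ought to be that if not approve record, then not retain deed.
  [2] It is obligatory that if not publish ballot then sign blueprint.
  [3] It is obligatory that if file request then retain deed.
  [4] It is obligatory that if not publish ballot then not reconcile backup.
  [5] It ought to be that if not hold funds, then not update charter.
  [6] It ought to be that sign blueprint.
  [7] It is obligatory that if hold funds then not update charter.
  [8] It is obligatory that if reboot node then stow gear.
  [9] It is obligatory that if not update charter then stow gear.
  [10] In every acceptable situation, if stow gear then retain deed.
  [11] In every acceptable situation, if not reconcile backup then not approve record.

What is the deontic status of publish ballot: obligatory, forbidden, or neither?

Obligatory

Premises 7 and 5 are O(hold_funds → ¬update_charter) and O(¬hold_funds → ¬update_charter); every ideal world satisfies hold_funds or ¬hold_funds, so in either case ¬update_charter holds — hence O(¬update_charter).
With premise 9, O(¬update_charter → stow_gear), the K-axiom yields O(stow_gear).
With premise 10, O(stow_gear → retain_deed), the K-axiom yields O(retain_deed).
The contrapositive of premise 1 (O(¬approve_record → ¬retain_deed)) is O(retain_deed → approve_record), and O(retain_deed) is already established, so O(approve_record).
Premise 11 is O(¬reconcile_backup → ¬approve_record); contrapositively O(approve_record → reconcile_backup). Since O(approve_record) holds, K gives O(reconcile_backup).
Premise 4 is O(¬publish_ballot → ¬reconcile_backup); contrapositively O(reconcile_backup → publish_ballot). Since O(reconcile_backup) holds, K gives O(publish_ballot).
Premises 2, 3, 6, 8 do not contribute to this derivation.
Hence publish_ballot is obligatory.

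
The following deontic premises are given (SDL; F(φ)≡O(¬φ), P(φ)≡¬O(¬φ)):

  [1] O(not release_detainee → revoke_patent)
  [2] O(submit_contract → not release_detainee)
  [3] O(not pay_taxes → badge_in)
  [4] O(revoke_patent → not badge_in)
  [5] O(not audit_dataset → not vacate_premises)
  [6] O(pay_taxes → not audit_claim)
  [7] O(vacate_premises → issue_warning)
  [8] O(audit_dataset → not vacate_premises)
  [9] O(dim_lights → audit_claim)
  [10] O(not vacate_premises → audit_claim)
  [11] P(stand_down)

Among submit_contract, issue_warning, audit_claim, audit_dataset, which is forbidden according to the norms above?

submit_contract

By case analysis on audit_dataset: premise 8 gives O(audit_dataset → not vacate_premises) and premise 5 gives O(not audit_dataset → not vacate_premises), so O(not vacate_premises) either way.
From O(not vacate_premises) and premise 10, O(not vacate_premises → audit_claim), we obtain O(audit_claim).
Premise 6 is O(pay_taxes → not audit_claim); contrapositively O(audit_claim → not pay_taxes). Since O(audit_claim) holds, K gives O(not pay_taxes).
Applying K to premise 3 (O(not pay_taxes → badge_in)) and O(not pay_taxes) yields O(badge_in).
Premise 4 is O(revoke_patent → not badge_in); contrapositively O(badge_in → not revoke_patent). Since O(badge_in) holds, K gives O(not revoke_patent).
The contrapositive of premise 1 (O(not release_detainee → revoke_patent)) is O(not revoke_patent → release_detainee), and O(not revoke_patent) is already established, so O(release_detainee).
Premise 2 is O(submit_contract → not release_detainee); contrapositively O(release_detainee → not submit_contract). Since O(release_detainee) holds, K gives O(not submit_contract).
So O(not submit_contract) holds, i.e. submit_contract is forbidden. None of the other listed options is forbidden under the premises.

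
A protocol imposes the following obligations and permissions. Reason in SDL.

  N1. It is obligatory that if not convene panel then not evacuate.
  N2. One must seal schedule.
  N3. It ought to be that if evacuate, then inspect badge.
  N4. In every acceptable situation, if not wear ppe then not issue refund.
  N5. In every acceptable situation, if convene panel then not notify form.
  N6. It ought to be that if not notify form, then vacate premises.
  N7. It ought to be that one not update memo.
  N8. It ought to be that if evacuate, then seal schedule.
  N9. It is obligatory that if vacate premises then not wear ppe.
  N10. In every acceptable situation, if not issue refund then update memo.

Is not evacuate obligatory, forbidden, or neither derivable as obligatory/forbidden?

Obligatory

Premise 7 gives O(¬update_memo).
Premise 10 is O(¬issue_refund → update_memo); contrapositively O(¬update_memo → issue_refund). Since O(¬update_memo) holds, K gives O(issue_refund).
Premise 4 is O(¬wear_ppe → ¬issue_refund); contrapositively O(issue_refund → wear_ppe). Since O(issue_refund) holds, K gives O(wear_ppe).
Premise 9 is O(vacate_premises → ¬wear_ppe); contrapositively O(wear_ppe → ¬vacate_premises). Since O(wear_ppe) holds, K gives O(¬vacate_premises).
Premise 6 is O(¬notify_form → vacate_premises); contrapositively O(¬vacate_premises → notify_form). Since O(¬vacate_premises) holds, K gives O(notify_form).
The contrapositive of premise 5 (O(convene_panel → ¬notify_form)) is O(notify_form → ¬convene_panel), and O(notify_form) is already established, so O(¬convene_panel).
From O(¬convene_panel) and premise 1, O(¬convene_panel → ¬evacuate), we obtain O(¬evacuate).
Premises 2, 3, 8 do not contribute to this derivation.
Hence ¬evacuate is obligatory.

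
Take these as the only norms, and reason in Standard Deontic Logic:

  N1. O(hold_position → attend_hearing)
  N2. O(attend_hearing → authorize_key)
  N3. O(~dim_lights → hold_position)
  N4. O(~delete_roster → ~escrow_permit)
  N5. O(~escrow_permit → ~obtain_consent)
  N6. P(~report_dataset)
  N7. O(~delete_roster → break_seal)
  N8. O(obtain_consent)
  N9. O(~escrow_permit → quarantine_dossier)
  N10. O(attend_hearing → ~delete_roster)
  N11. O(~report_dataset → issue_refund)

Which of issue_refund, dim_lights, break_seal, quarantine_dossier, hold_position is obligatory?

Premise 8 states O(obtain_consent) outright.
The contrapositive of premise 5 (O(~escrow_permit → ~obtain_consent)) is O(obtain_consent → escrow_permit), and O(obtain_consent) is already established, so O(escrow_permit).
Premise 4, O(~delete_roster → ~escrow_permit), contraposes to O(escrow_permit → delete_roster); with O(escrow_permit) we get O(delete_roster).
The contrapositive of premise 10 (O(attend_hearing → ~delete_roster)) is O(delete_roster → ~attend_hearing), and O(delete_roster) is already established, so O(~attend_hearing).
Premise 1, O(hold_position → attend_hearing), contraposes to O(~attend_hearing → ~hold_position); with O(~attend_hearing) we get O(~hold_position).
Premise 3 is O(~dim_lights → hold_position); contrapositively O(~hold_position → dim_lights). Since O(~hold_position) holds, K gives O(dim_lights).
So O(dim_lights) holds — dim_lights is obligatory. None of the other listed options is made obligatory by any chain of premises.

dim_lights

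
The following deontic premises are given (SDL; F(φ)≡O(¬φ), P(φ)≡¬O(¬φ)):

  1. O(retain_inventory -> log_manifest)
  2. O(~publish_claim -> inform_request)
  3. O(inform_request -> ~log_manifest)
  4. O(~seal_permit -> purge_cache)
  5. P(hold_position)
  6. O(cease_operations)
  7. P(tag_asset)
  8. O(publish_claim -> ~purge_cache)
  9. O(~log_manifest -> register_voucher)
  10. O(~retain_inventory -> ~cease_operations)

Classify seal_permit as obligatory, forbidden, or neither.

Obligatory

Premise 6 gives O(cease_operations).
Premise 10 is O(~retain_inventory -> ~cease_operations); contrapositively O(cease_operations -> retain_inventory). Since O(cease_operations) holds, K gives O(retain_inventory).
Applying K to premise 1 (O(retain_inventory -> log_manifest)) and O(retain_inventory) yields O(log_manifest).
Premise 3 is O(inform_request -> ~log_manifest); contrapositively O(log_manifest -> ~inform_request). Since O(log_manifest) holds, K gives O(~inform_request).
Premise 2 is O(~publish_claim -> inform_request); contrapositively O(~inform_request -> publish_claim). Since O(~inform_request) holds, K gives O(publish_claim).
Premise 8 is O(publish_claim -> ~purge_cache); since O(publish_claim), deontic closure gives O(~purge_cache).
Premise 4 is O(~seal_permit -> purge_cache); contrapositively O(~purge_cache -> seal_permit). Since O(~purge_cache) holds, K gives O(seal_permit).
Premises 5, 7, 9 do not contribute to this derivation.
Hence seal_permit is obligatory.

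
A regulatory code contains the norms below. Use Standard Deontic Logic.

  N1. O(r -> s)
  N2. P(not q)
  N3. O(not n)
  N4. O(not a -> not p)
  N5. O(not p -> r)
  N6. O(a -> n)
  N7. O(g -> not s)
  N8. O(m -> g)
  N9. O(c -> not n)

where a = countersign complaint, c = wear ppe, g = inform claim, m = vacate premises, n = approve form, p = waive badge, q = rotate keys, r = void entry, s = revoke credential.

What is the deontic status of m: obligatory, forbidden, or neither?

Premise 3 gives O(not n).
Premise 6, O(a -> n), contraposes to O(not n -> not a); with O(not n) we get O(not a).
Applying K to premise 4 (O(not a -> not p)) and O(not a) yields O(not p).
From O(not p) and premise 5, O(not p -> r), we obtain O(r).
Premise 1 is O(r -> s); since O(r), deontic closure gives O(s).
Premise 7, O(g -> not s), contraposes to O(s -> not g); with O(s) we get O(not g).
Premise 8 is O(m -> g); contrapositively O(not g -> not m). Since O(not g) holds, K gives O(not m).
Premises 2, 9 do not contribute to this derivation.
Thus O(not m), which is F(m): m is forbidden.

Forbidden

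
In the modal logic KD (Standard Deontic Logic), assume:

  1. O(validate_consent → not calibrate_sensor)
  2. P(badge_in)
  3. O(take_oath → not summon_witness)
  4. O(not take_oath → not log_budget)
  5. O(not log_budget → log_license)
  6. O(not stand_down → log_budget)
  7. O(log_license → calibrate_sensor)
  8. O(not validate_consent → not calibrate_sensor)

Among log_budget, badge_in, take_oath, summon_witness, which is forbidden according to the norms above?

Premises 8 and 1 are O(not validate_consent → not calibrate_sensor) and O(validate_consent → not calibrate_sensor); every ideal world satisfies not validate_consent or validate_consent, so in either case not calibrate_sensor holds — hence O(not calibrate_sensor).
Premise 7 is O(log_license → calibrate_sensor); contrapositively O(not calibrate_sensor → not log_license). Since O(not calibrate_sensor) holds, K gives O(not log_license).
Premise 5, O(not log_budget → log_license), contraposes to O(not log_license → log_budget); with O(not log_license) we get O(log_budget).
The contrapositive of premise 4 (O(not take_oath → not log_budget)) is O(log_budget → take_oath), and O(log_budget) is already established, so O(take_oath).
From O(take_oath) and premise 3, O(take_oath → not summon_witness), we obtain O(not summon_witness).
So O(not summon_witness) holds, i.e. summon_witness is forbidden. None of the other listed options is forbidden under the premises.

summon_witness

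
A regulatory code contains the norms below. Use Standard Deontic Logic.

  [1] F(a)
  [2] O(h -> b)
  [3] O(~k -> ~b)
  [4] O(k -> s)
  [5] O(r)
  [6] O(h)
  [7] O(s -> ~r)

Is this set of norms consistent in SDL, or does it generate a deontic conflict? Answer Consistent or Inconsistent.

Inconsistent

From premise 5 we have O(r).
Premise 7 is O(s -> ~r); contrapositively O(r -> ~s). Since O(r) holds, K gives O(~s).
Premise 4, O(k -> s), contraposes to O(~s -> ~k); with O(~s) we get O(~k).
Applying K to premise 3 (O(~k -> ~b)) and O(~k) yields O(~b).
Premise 2 is O(h -> b); contrapositively O(~b -> ~h). Since O(~b) holds, K gives O(~h).
However, premise 6 gives O(h).
We now have both O(~h) and O(h) — h is simultaneously obligatory and forbidden, violating the D-axiom.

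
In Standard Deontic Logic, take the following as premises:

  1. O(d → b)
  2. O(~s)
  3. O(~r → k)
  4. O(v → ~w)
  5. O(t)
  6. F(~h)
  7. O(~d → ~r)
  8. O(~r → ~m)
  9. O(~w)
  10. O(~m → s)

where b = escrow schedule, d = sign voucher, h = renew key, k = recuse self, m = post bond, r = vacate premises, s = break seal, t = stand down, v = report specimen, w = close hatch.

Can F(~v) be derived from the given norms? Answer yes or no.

Premise 4 is O(v → ~w); even if O(~w) held, inferring O(v) would be affirming the consequent — invalid.
No other premise forces O(v). An ideal world satisfying every premise can still have ~v true, so F(~v) is not derivable.

No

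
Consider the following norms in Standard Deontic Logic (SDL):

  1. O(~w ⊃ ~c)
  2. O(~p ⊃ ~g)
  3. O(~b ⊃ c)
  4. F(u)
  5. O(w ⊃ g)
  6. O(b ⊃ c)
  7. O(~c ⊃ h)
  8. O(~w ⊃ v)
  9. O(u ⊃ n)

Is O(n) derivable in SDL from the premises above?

No

Premise 9 is O(u ⊃ n), but O(u) is not derivable from the premises, so it does not yield O(n).
No other premise forces O(n). An ideal world satisfying every premise can still have n false, so O(n) is not derivable.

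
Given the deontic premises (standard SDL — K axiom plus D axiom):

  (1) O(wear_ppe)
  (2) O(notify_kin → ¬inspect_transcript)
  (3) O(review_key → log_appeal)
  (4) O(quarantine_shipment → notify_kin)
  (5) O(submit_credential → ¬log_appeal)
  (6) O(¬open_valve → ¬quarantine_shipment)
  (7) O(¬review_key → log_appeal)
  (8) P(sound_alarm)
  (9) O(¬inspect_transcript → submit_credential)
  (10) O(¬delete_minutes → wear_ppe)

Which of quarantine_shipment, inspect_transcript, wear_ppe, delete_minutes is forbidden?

Premises 7 and 3 are O(¬review_key → log_appeal) and O(review_key → log_appeal); every ideal world satisfies ¬review_key or review_key, so in either case log_appeal holds — hence O(log_appeal).
The contrapositive of premise 5 (O(submit_credential → ¬log_appeal)) is O(log_appeal → ¬submit_credential), and O(log_appeal) is already established, so O(¬submit_credential).
Premise 9, O(¬inspect_transcript → submit_credential), contraposes to O(¬submit_credential → inspect_transcript); with O(¬submit_credential) we get O(inspect_transcript).
Premise 2, O(notify_kin → ¬inspect_transcript), contraposes to O(inspect_transcript → ¬notify_kin); with O(inspect_transcript) we get O(¬notify_kin).
The contrapositive of premise 4 (O(quarantine_shipment → notify_kin)) is O(¬notify_kin → ¬quarantine_shipment), and O(¬notify_kin) is already established, so O(¬quarantine_shipment).
So O(¬quarantine_shipment) holds, i.e. quarantine_shipment is forbidden. None of the other listed options is forbidden under the premises.

quarantine_shipment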